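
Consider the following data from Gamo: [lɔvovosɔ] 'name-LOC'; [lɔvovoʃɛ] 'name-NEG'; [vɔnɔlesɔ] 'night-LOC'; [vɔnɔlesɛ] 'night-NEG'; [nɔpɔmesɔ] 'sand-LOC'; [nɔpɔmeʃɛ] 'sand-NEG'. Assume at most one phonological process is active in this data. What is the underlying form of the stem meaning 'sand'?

'sand' shows [s] ~ [ʃ] at the end of the stem ([nɔpɔmesɔ] vs [nɔpɔmeʃɛ]).
The stem 'night' ([vɔnɔlesɔ], [vɔnɔlesɛ]) shows [s] unchanged in both environments, so [s] cannot be basic with [ʃ] derived before the NEG suffix.
Therefore /ʃ/ is basic and [s] is derived by depalatalization (palato-alveolar /ʃ/ becomes [s] when no front vowel follows).

/nɔpɔmeʃ/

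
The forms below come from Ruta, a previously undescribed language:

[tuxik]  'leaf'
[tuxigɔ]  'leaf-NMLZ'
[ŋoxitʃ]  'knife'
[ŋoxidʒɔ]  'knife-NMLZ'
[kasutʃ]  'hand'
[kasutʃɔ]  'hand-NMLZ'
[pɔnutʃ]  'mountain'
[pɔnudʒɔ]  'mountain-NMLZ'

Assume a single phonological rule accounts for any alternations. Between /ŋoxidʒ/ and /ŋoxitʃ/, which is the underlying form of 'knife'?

The root 'knife' surfaces as [ŋoxitʃ] and [ŋoxidʒɔ], with a stem-final [tʃ] ~ [dʒ] alternation.
The stem 'hand' ([kasutʃ], [kasutʃɔ]) shows [tʃ] unchanged in both environments, so [tʃ] cannot be basic with [dʒ] derived before the NMLZ suffix.
The alternation reflects word-final obstruent devoicing: voiced obstruents become voiceless word-finally. /dʒ/ is underlying.

/ŋoxidʒ/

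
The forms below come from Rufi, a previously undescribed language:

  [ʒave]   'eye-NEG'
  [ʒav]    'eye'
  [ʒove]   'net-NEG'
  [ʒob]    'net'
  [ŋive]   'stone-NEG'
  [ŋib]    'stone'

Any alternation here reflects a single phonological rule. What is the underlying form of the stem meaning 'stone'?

/ŋib/

'stone' shows [v] ~ [b] at the end of the stem ([ŋive] vs [ŋib]).
If /v/ were underlying and a rule turned it into [b] in isolation, 'eye' would also alternate; but it has [v] in both [ʒave] and [ʒav].
The alternation reflects intervocalic spirantization: voiced stops become fricatives between vowels. /b/ is underlying.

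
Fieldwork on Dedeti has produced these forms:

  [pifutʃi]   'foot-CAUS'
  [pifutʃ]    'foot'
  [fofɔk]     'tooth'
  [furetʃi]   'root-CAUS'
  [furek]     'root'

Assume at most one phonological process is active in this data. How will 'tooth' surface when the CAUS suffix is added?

[fofɔtʃi]

The stem for 'root' ends in [tʃ] in [furetʃi] but [k] in [furek].
Compare 'foot', with invariant [tʃ] in [pifutʃi] and [pifutʃ]: an analysis with underlying /tʃ/ and a rule producing [k] in isolation would wrongly predict alternation here too.
The underlying segment must be /k/; /k/ becomes palato-alveolar [tʃ] before a front vowel, yielding [tʃ] there.
From [fofɔk] the stem 'tooth' is /fofɔk/; before a front vowel this yields [fofɔtʃi].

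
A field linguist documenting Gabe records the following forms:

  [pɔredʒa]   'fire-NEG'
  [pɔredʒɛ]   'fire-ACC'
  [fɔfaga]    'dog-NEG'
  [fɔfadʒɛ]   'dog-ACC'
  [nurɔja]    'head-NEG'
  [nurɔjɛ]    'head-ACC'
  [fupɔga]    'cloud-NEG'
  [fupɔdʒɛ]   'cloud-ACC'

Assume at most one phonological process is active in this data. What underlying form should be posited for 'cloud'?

The stem for 'cloud' ends in [g] in [fupɔga] but [dʒ] in [fupɔdʒɛ].
Compare 'fire', with invariant [dʒ] in [pɔredʒa] and [pɔredʒɛ]: an analysis with underlying /dʒ/ and a rule producing [g] before the NEG suffix would wrongly predict alternation here too.
So /g/ is underlying, and a rule of palatalization before a front vowel — /g/ becomes palato-alveolar [dʒ] before a front vowel — gives [dʒ].
Hence 'cloud' is /fupɔg/ underlyingly.

/fupɔg/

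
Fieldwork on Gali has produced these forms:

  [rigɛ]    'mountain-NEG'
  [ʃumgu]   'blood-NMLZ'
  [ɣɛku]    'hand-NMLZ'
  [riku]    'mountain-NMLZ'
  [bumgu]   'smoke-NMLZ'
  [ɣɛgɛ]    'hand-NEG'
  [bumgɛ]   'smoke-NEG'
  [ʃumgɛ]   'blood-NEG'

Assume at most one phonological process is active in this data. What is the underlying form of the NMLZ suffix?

/-ku/

The NMLZ suffix surfaces as [-gu] and [-ku], depending on the final segment of the stem.
By contrast the NEG suffix keeps its initial [g] throughout — that segment must be underlying.
The NMLZ suffix is therefore /-ku/ underlyingly, with post-nasal voicing: voiceless stops become voiced after a nasal.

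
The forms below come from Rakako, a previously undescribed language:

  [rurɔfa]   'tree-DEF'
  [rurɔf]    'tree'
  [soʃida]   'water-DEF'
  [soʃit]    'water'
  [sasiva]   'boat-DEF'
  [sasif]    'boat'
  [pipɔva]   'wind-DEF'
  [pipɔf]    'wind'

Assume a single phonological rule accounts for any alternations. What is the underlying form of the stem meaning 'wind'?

/pipɔv/

The root 'wind' surfaces as [pipɔva] and [pipɔf], with a stem-final [v] ~ [f] alternation.
The stem 'tree' ([rurɔfa], [rurɔf]) shows [f] unchanged in both environments, so [f] cannot be basic with [v] derived before the DEF suffix.
So /v/ is underlying, and a rule of word-final obstruent devoicing — voiced obstruents become voiceless word-finally — gives [f].
The underlying form of 'wind' is therefore /pipɔv/.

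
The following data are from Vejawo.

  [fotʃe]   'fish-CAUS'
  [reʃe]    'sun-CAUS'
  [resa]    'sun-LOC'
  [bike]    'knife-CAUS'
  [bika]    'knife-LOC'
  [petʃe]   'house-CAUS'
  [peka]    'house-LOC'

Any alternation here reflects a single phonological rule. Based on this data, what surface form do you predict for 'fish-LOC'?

In [petʃe] and [peka] the final segment of 'house' alternates: [tʃ] ~ [k].
But 'knife' keeps [k] in both environments ([bike], [bika]), so there is no rule changing /k/ to [tʃ] before the CAUS suffix.
The underlying segment must be /tʃ/; palato-alveolar /tʃ/ and /ʃ/ become [k] and [s] when no front vowel follows, yielding [k] there.
From [fotʃe] the stem 'fish' is /fotʃ/; when no front vowel follows this yields [foka].

[foka]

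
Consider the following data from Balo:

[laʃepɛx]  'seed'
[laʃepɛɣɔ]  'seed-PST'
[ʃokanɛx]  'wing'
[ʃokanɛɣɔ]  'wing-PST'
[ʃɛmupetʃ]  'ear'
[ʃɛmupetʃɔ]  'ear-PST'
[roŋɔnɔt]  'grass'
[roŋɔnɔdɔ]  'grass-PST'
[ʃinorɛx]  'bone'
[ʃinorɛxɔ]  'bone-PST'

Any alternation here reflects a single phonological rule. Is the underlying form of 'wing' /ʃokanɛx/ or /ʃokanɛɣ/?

The stem for 'wing' ends in [x] in [ʃokanɛx] but [ɣ] in [ʃokanɛɣɔ].
The stem 'bone' ([ʃinorɛx], [ʃinorɛxɔ]) shows [x] unchanged in both environments, so [x] cannot be basic with [ɣ] derived before the PST suffix.
Therefore /ɣ/ is basic and [x] is derived by word-final obstruent devoicing (voiced obstruents become voiceless word-finally).

/ʃokanɛɣ/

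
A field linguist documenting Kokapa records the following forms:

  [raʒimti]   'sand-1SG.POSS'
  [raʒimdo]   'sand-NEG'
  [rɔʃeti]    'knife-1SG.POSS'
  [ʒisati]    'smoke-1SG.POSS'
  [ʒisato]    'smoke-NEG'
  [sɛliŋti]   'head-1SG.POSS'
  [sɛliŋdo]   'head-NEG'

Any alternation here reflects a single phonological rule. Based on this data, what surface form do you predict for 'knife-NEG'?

The NEG morpheme has two allomorphs, [-do] and [-to].
The 1SG.POSS suffix, which begins with [t], is invariant after every stem; so [t] is not altered by any rule here.
The NEG suffix is therefore /-do/ underlyingly, with post-vocalic devoicing: voiced stops become voiceless after a vowel.
After 'knife', which ends in a vowel, the suffix surfaces as [-to], giving [rɔʃeto].

[rɔʃeto]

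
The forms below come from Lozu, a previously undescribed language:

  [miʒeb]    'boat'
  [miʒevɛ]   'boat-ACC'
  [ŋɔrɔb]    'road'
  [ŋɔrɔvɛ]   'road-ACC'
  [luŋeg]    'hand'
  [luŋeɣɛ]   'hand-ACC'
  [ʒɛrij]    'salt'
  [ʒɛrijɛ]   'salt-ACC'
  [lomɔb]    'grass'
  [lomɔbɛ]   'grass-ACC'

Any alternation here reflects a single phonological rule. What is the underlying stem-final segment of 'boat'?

/v/

In [miʒeb] and [miʒevɛ] the final segment of 'boat' alternates: [b] ~ [v].
Compare 'grass', with invariant [b] in [lomɔb] and [lomɔbɛ]: an analysis with underlying /b/ and a rule producing [v] before the ACC suffix would wrongly predict alternation here too.
The alternation reflects word-final hardening: voiced fricatives become stops word-finally. /v/ is underlying.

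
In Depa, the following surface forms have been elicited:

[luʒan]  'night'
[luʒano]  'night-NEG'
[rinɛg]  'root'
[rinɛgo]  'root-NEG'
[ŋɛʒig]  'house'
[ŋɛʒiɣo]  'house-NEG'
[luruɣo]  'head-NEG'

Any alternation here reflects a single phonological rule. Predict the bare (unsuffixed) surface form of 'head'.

The root 'house' surfaces as [ŋɛʒig] and [ŋɛʒiɣo], with a stem-final [g] ~ [ɣ] alternation.
If /g/ were underlying and a rule turned it into [ɣ] before the NEG suffix, 'root' would also alternate; but it has [g] in both [rinɛg] and [rinɛgo].
The alternation reflects word-final hardening: voiced fricatives become stops word-finally. /ɣ/ is underlying.
The one attested form of 'head', [luruɣo], shows underlying /luruɣ/. Applying the same rule word-finally gives [lurug].

[lurug]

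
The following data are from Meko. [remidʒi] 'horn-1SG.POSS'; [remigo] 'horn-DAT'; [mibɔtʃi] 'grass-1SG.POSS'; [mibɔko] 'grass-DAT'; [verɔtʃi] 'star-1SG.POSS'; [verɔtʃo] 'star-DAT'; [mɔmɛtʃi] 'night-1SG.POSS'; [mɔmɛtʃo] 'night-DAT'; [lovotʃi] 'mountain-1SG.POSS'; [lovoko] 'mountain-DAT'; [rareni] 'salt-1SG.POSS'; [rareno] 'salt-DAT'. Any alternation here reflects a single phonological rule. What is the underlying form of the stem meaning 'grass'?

The root 'grass' surfaces as [mibɔtʃi] and [mibɔko], with a stem-final [tʃ] ~ [k] alternation.
If /tʃ/ were underlying and a rule turned it into [k] before the DAT suffix, 'star' would also alternate; but it has [tʃ] in both [verɔtʃi] and [verɔtʃo].
The alternation reflects palatalization before a front vowel: /k/ and /g/ become palato-alveolar [tʃ] and [dʒ] before a front vowel. /k/ is underlying.

/mibɔk/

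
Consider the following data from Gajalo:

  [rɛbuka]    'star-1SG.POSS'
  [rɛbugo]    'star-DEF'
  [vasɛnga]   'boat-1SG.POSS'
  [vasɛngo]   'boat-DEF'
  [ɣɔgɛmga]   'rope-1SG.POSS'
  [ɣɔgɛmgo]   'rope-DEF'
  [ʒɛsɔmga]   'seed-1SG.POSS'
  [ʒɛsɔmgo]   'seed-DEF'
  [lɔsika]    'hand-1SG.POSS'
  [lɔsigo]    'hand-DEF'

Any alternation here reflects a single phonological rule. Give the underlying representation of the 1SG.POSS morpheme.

The 1SG.POSS suffix surfaces as [-ga] and [-ka], depending on the final segment of the stem.
By contrast the DEF suffix keeps its initial [g] throughout — that segment must be underlying.
So the underlying form is /-ka/, and voiceless stops become voiced after a nasal.

/-ka/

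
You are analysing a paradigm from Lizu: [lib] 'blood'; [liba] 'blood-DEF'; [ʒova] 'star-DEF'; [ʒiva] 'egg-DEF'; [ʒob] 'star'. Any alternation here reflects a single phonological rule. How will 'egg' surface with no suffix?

[ʒib]

In [ʒova] and [ʒob] the final segment of 'star' alternates: [v] ~ [b].
Compare 'blood', with invariant [b] in [liba] and [lib]: an analysis with underlying /b/ and a rule producing [v] before the DEF suffix would wrongly predict alternation here too.
Therefore /v/ is basic and [b] is derived by word-final hardening (voiced fricatives become stops word-finally).
From [ʒiva] the stem 'egg' is /ʒiv/; word-finally this yields [ʒib].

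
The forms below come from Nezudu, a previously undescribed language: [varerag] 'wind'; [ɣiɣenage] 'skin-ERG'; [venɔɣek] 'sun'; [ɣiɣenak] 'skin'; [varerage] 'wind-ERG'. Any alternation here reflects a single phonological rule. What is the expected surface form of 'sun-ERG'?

'skin' shows [g] ~ [k] at the end of the stem ([ɣiɣenage] vs [ɣiɣenak]).
But 'wind' keeps [g] in both environments ([varerage], [varerag]), so there is no rule changing /g/ to [k] in isolation.
Therefore /k/ is basic and [g] is derived by intervocalic voicing (voiceless stops become voiced between vowels).
The one attested form of 'sun', [venɔɣek], shows underlying /venɔɣek/. Applying the same rule between vowels gives [venɔɣege].

[venɔɣege]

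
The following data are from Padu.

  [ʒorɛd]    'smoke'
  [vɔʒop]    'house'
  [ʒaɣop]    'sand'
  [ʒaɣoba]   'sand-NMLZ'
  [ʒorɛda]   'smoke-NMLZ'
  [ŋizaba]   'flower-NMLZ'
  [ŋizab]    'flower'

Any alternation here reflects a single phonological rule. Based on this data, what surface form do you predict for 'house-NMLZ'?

[vɔʒoba]

The stem for 'sand' ends in [b] in [ʒaɣoba] but [p] in [ʒaɣop].
Compare 'flower', with invariant [b] in [ŋizaba] and [ŋizab]: an analysis with underlying /b/ and a rule producing [p] in isolation would wrongly predict alternation here too.
So /p/ is underlying, and a rule of intervocalic voicing — voiceless stops become voiced between vowels — gives [b].
From [vɔʒop] the stem 'house' is /vɔʒop/; between vowels this yields [vɔʒoba].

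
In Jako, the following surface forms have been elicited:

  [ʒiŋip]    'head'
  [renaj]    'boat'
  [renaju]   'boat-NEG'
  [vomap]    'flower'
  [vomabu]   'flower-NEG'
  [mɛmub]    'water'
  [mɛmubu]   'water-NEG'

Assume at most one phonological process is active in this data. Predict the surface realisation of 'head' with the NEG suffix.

In [vomap] and [vomabu] the final segment of 'flower' alternates: [p] ~ [b].
But 'water' keeps [b] in both environments ([mɛmub], [mɛmubu]), so there is no rule changing /b/ to [p] in isolation.
Therefore /p/ is basic and [b] is derived by intervocalic voicing (voiceless stops become voiced between vowels).
From [ʒiŋip] the stem 'head' is /ʒiŋip/; between vowels this yields [ʒiŋibu].

[ʒiŋibu]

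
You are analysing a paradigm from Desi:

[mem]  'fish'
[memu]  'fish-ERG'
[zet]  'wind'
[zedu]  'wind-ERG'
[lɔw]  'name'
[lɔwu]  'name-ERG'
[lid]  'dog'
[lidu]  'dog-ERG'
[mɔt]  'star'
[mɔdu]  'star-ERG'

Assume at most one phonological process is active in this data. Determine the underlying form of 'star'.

/mɔt/

The root 'star' surfaces as [mɔt] and [mɔdu], with a stem-final [t] ~ [d] alternation.
But 'dog' keeps [d] in both environments ([lid], [lidu]), so there is no rule changing /d/ to [t] in isolation.
So /t/ is underlying, and a rule of intervocalic voicing — voiceless stops become voiced between vowels — gives [d].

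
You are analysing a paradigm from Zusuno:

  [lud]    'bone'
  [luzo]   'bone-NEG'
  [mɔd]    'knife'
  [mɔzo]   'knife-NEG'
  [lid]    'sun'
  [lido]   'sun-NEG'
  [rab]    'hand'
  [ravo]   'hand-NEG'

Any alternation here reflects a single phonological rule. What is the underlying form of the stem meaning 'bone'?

/luz/

In [lud] and [luzo] the final segment of 'bone' alternates: [d] ~ [z].
If /d/ were underlying and a rule turned it into [z] before the NEG suffix, 'sun' would also alternate; but it has [d] in both [lid] and [lido].
Therefore /z/ is basic and [d] is derived by word-final hardening (voiced fricatives become stops word-finally).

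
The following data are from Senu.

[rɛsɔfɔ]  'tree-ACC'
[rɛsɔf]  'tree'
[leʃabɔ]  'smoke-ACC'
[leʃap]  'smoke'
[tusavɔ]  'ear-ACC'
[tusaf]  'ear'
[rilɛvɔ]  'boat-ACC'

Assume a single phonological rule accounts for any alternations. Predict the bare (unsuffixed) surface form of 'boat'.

[rilɛf]

'ear' shows [v] ~ [f] at the end of the stem ([tusavɔ] vs [tusaf]).
But 'tree' keeps [f] in both environments ([rɛsɔfɔ], [rɛsɔf]), so there is no rule changing /f/ to [v] before the ACC suffix.
The alternation reflects word-final obstruent devoicing: voiced obstruents become voiceless word-finally. /v/ is underlying.
From [rilɛvɔ] the stem 'boat' is /rilɛv/; word-finally this yields [rilɛf].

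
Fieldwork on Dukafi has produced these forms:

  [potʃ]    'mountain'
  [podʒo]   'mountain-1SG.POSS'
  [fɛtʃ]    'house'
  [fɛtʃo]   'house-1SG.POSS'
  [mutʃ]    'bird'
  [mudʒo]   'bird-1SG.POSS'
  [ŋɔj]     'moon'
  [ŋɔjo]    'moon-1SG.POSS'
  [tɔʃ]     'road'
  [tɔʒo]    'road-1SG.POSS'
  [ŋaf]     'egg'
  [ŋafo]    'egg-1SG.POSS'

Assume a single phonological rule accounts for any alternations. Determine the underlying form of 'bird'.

/mudʒ/

'bird' shows [tʃ] ~ [dʒ] at the end of the stem ([mutʃ] vs [mudʒo]).
The stem 'house' ([fɛtʃ], [fɛtʃo]) shows [tʃ] unchanged in both environments, so [tʃ] cannot be basic with [dʒ] derived before the 1SG.POSS suffix.
Therefore /dʒ/ is basic and [tʃ] is derived by word-final obstruent devoicing (voiced obstruents become voiceless word-finally).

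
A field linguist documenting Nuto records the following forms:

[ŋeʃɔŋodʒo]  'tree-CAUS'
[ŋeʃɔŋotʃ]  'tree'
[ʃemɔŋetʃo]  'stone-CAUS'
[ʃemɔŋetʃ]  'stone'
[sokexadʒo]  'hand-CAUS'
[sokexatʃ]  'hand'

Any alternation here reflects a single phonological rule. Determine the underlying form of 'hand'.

/sokexadʒ/

The root 'hand' surfaces as [sokexadʒo] and [sokexatʃ], with a stem-final [dʒ] ~ [tʃ] alternation.
Compare 'stone', with invariant [tʃ] in [ʃemɔŋetʃo] and [ʃemɔŋetʃ]: an analysis with underlying /tʃ/ and a rule producing [dʒ] before the CAUS suffix would wrongly predict alternation here too.
So /dʒ/ is underlying, and a rule of word-final obstruent devoicing — voiced obstruents become voiceless word-finally — gives [tʃ].
So 'hand' = /sokexadʒ/.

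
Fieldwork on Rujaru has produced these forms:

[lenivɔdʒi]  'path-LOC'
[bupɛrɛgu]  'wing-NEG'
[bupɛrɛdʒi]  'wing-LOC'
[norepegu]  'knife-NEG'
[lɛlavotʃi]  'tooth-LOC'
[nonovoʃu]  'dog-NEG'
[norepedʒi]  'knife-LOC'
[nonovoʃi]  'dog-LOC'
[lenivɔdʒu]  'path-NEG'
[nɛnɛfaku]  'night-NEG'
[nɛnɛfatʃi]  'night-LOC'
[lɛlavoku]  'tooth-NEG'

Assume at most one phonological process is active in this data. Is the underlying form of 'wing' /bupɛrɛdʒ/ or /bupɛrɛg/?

/bupɛrɛg/

'wing' shows [g] ~ [dʒ] at the end of the stem ([bupɛrɛgu] vs [bupɛrɛdʒi]).
The stem 'path' ([lenivɔdʒu], [lenivɔdʒi]) shows [dʒ] unchanged in both environments, so [dʒ] cannot be basic with [g] derived before the NEG suffix.
Therefore /g/ is basic and [dʒ] is derived by palatalization before a front vowel (/k/ and /g/ become palato-alveolar [tʃ] and [dʒ] before a front vowel).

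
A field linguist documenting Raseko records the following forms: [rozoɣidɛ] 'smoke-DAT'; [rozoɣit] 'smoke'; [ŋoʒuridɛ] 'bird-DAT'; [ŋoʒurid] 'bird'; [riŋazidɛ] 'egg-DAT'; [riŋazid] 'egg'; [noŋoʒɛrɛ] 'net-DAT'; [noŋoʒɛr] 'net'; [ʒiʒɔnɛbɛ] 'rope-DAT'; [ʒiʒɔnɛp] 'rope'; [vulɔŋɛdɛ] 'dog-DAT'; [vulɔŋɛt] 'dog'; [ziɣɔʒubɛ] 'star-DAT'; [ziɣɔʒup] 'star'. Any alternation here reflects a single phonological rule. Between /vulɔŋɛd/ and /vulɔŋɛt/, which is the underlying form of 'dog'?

/vulɔŋɛt/

The stem for 'dog' ends in [d] in [vulɔŋɛdɛ] but [t] in [vulɔŋɛt].
The stem 'bird' ([ŋoʒuridɛ], [ŋoʒurid]) shows [d] unchanged in both environments, so [d] cannot be basic with [t] derived in isolation.
So /t/ is underlying, and a rule of intervocalic voicing — voiceless stops become voiced between vowels — gives [d].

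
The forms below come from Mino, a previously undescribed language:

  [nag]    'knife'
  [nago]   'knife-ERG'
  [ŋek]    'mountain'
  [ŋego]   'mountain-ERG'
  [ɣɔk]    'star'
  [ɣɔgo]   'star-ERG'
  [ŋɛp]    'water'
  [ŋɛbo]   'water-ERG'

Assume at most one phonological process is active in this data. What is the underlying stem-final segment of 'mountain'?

/k/

In [ŋek] and [ŋego] the final segment of 'mountain' alternates: [k] ~ [g].
If /g/ were underlying and a rule turned it into [k] in isolation, 'knife' would also alternate; but it has [g] in both [nag] and [nago].
The alternation reflects intervocalic voicing: voiceless stops become voiced between vowels. /k/ is underlying.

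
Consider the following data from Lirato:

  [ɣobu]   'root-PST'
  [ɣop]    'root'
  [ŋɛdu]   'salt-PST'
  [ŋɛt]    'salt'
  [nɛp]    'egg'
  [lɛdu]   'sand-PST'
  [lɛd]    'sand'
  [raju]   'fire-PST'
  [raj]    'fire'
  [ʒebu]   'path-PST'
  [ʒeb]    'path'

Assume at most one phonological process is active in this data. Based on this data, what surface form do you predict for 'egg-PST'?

In [ɣobu] and [ɣop] the final segment of 'root' alternates: [b] ~ [p].
If /b/ were underlying and a rule turned it into [p] in isolation, 'path' would also alternate; but it has [b] in both [ʒebu] and [ʒeb].
The underlying segment must be /p/; voiceless stops become voiced between vowels, yielding [b] there.
From [nɛp] the stem 'egg' is /nɛp/; between vowels this yields [nɛbu].

[nɛbu]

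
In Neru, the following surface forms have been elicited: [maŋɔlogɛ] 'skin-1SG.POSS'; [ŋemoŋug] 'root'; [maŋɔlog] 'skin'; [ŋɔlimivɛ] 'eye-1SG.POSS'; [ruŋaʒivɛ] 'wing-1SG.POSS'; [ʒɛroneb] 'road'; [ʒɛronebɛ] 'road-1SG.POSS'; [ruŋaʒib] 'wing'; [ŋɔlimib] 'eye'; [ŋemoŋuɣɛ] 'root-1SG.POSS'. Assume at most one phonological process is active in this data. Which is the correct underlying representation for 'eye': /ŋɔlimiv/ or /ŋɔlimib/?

/ŋɔlimiv/

'eye' shows [b] ~ [v] at the end of the stem ([ŋɔlimib] vs [ŋɔlimivɛ]).
But 'road' keeps [b] in both environments ([ʒɛroneb], [ʒɛronebɛ]), so there is no rule changing /b/ to [v] before the 1SG.POSS suffix.
So /v/ is underlying, and a rule of word-final hardening — voiced fricatives become stops word-finally — gives [b].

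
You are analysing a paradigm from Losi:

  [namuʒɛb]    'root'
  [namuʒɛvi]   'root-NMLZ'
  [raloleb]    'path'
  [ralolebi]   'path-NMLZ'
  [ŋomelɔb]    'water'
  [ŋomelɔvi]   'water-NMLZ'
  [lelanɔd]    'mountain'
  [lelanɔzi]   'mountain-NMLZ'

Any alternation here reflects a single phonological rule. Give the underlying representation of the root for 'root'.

/namuʒɛv/

In [namuʒɛb] and [namuʒɛvi] the final segment of 'root' alternates: [b] ~ [v].
But 'path' keeps [b] in both environments ([raloleb], [ralolebi]), so there is no rule changing /b/ to [v] before the NMLZ suffix.
The alternation reflects word-final hardening: voiced fricatives become stops word-finally. /v/ is underlying.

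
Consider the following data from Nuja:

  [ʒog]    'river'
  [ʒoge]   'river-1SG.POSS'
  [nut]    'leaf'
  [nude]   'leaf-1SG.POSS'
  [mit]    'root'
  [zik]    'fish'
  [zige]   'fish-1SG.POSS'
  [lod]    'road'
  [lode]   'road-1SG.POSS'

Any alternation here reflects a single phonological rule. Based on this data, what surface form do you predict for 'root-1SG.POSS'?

[mide]

'leaf' shows [t] ~ [d] at the end of the stem ([nut] vs [nude]).
But 'road' keeps [d] in both environments ([lod], [lode]), so there is no rule changing /d/ to [t] in isolation.
The alternation reflects intervocalic voicing: voiceless stops become voiced between vowels. /t/ is underlying.
From [mit] the stem 'root' is /mit/; between vowels this yields [mide].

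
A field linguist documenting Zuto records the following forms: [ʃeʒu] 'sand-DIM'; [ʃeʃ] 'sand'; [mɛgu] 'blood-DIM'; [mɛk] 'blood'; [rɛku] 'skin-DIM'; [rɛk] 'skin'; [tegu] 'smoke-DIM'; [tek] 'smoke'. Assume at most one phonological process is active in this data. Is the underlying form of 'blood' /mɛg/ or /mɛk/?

/mɛg/

In [mɛgu] and [mɛk] the final segment of 'blood' alternates: [g] ~ [k].
If /k/ were underlying and a rule turned it into [g] before the DIM suffix, 'skin' would also alternate; but it has [k] in both [rɛku] and [rɛk].
The alternation reflects word-final obstruent devoicing: voiced obstruents become voiceless word-finally. /g/ is underlying.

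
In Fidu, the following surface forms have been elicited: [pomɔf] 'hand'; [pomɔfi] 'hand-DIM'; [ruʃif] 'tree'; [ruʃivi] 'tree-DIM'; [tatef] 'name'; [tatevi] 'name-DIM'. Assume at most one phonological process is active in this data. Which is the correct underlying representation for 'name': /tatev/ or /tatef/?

'name' shows [f] ~ [v] at the end of the stem ([tatef] vs [tatevi]).
Compare 'hand', with invariant [f] in [pomɔf] and [pomɔfi]: an analysis with underlying /f/ and a rule producing [v] before the DIM suffix would wrongly predict alternation here too.
Therefore /v/ is basic and [f] is derived by word-final obstruent devoicing (voiced obstruents become voiceless word-finally).

/tatev/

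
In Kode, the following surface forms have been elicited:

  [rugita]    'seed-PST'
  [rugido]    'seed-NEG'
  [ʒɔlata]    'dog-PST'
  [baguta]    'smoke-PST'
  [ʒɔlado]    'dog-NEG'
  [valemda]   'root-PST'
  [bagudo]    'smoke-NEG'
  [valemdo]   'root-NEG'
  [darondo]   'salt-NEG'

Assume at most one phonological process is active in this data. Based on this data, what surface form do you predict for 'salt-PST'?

[daronda]

The PST morpheme has two allomorphs, [-da] and [-ta].
By contrast the NEG suffix keeps its initial [d] throughout — that segment must be underlying.
The PST suffix is therefore /-ta/ underlyingly, with post-nasal voicing: voiceless stops become voiced after a nasal.
After 'salt', which ends in a nasal, the suffix surfaces as [-da], giving [daronda].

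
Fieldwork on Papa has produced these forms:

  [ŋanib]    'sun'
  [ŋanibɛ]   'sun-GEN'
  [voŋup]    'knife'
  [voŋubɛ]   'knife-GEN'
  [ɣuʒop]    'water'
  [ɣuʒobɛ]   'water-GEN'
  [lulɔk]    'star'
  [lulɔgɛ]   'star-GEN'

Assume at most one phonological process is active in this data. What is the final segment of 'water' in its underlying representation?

'water' shows [p] ~ [b] at the end of the stem ([ɣuʒop] vs [ɣuʒobɛ]).
Compare 'sun', with invariant [b] in [ŋanib] and [ŋanibɛ]: an analysis with underlying /b/ and a rule producing [p] in isolation would wrongly predict alternation here too.
So /p/ is underlying, and a rule of intervocalic voicing — voiceless stops become voiced between vowels — gives [b].

/p/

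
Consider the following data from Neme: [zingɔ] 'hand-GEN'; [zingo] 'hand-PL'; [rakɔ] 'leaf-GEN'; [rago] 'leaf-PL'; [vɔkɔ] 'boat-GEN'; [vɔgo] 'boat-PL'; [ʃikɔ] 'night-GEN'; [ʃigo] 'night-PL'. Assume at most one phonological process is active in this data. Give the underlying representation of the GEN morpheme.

/-kɔ/

The GEN morpheme has two allomorphs, [-gɔ] and [-kɔ].
The PL suffix, which begins with [g], is invariant after every stem; so [g] is not altered by any rule here.
So the underlying form is /-kɔ/, and voiceless stops become voiced after a nasal.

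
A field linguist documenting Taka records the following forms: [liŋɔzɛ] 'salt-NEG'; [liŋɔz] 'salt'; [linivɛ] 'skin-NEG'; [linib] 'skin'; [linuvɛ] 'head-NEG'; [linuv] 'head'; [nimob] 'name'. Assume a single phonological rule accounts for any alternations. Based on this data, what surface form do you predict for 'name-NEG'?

[nimovɛ]

'skin' shows [v] ~ [b] at the end of the stem ([linivɛ] vs [linib]).
But 'head' keeps [v] in both environments ([linuvɛ], [linuv]), so there is no rule changing /v/ to [b] in isolation.
So /b/ is underlying, and a rule of intervocalic spirantization — voiced stops become fricatives between vowels — gives [v].
From [nimob] the stem 'name' is /nimob/; between vowels this yields [nimovɛ].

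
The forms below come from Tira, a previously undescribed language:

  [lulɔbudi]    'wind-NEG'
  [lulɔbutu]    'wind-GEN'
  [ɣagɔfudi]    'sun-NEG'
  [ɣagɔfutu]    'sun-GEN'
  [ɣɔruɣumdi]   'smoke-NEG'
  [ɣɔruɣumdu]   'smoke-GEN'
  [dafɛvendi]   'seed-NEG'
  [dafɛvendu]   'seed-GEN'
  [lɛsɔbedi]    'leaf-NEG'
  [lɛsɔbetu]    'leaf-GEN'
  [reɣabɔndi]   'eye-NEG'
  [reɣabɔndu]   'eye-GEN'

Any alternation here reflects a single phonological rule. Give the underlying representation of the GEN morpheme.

/-tu/

The GEN morpheme has two allomorphs, [-du] and [-tu].
The NEG suffix, which begins with [d], is invariant after every stem; so [d] is not altered by any rule here.
The GEN suffix is therefore /-tu/ underlyingly, with post-nasal voicing: voiceless stops become voiced after a nasal.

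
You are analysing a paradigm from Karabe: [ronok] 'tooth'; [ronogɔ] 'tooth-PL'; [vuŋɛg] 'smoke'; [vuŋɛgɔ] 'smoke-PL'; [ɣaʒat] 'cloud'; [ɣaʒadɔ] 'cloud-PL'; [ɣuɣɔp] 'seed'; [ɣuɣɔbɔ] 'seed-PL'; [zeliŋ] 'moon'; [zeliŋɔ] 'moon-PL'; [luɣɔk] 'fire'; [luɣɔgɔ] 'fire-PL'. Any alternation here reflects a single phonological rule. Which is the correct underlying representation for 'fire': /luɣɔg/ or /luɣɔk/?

The stem for 'fire' ends in [k] in [luɣɔk] but [g] in [luɣɔgɔ].
Compare 'smoke', with invariant [g] in [vuŋɛg] and [vuŋɛgɔ]: an analysis with underlying /g/ and a rule producing [k] in isolation would wrongly predict alternation here too.
So /k/ is underlying, and a rule of intervocalic voicing — voiceless stops become voiced between vowels — gives [g].

/luɣɔk/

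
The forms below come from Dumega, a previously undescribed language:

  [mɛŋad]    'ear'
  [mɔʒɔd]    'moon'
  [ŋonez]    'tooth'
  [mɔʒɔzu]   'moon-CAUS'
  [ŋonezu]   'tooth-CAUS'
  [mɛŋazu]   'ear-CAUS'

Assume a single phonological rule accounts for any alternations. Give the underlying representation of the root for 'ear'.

/mɛŋad/

'ear' shows [d] ~ [z] at the end of the stem ([mɛŋad] vs [mɛŋazu]).
The stem 'tooth' ([ŋonez], [ŋonezu]) shows [z] unchanged in both environments, so [z] cannot be basic with [d] derived in isolation.
Therefore /d/ is basic and [z] is derived by intervocalic spirantization (voiced stops become fricatives between vowels).
The underlying form of 'ear' is therefore /mɛŋad/.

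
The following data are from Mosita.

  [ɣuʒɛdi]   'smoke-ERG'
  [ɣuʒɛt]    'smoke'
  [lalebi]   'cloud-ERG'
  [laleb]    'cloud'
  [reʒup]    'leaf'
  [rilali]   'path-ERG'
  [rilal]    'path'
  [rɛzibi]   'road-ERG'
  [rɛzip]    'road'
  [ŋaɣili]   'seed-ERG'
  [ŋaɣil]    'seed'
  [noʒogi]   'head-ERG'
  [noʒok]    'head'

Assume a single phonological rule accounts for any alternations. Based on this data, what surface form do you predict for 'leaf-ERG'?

'road' shows [b] ~ [p] at the end of the stem ([rɛzibi] vs [rɛzip]).
But 'cloud' keeps [b] in both environments ([lalebi], [laleb]), so there is no rule changing /b/ to [p] in isolation.
So /p/ is underlying, and a rule of intervocalic voicing — voiceless stops become voiced between vowels — gives [b].
The one attested form of 'leaf', [reʒup], shows underlying /reʒup/. Applying the same rule between vowels gives [reʒubi].

[reʒubi]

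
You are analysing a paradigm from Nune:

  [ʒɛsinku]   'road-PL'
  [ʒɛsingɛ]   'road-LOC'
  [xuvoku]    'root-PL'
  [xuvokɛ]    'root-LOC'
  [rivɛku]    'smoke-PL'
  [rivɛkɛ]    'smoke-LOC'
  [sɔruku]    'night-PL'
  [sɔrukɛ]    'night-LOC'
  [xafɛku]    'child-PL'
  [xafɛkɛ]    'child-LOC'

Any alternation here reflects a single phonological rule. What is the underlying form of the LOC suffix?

The LOC morpheme has two allomorphs, [-gɛ] and [-kɛ].
The PL suffix, which begins with [k], is invariant after every stem; so [k] is not altered by any rule here.
The LOC suffix is therefore /-gɛ/ underlyingly, with post-vocalic devoicing: voiced stops become voiceless after a vowel.

/-gɛ/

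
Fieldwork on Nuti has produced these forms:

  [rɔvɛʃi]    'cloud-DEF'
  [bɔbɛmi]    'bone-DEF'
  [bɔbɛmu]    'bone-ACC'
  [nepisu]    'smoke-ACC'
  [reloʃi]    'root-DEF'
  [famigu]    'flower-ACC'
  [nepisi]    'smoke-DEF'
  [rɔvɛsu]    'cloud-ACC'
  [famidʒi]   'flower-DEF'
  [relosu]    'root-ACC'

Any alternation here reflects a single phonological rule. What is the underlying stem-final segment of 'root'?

The root 'root' surfaces as [relosu] and [reloʃi], with a stem-final [s] ~ [ʃ] alternation.
If /s/ were underlying and a rule turned it into [ʃ] before the DEF suffix, 'smoke' would also alternate; but it has [s] in both [nepisu] and [nepisi].
The alternation reflects depalatalization: palato-alveolar /dʒ/ and /ʃ/ become [g] and [s] when no front vowel follows. /ʃ/ is underlying.

/ʃ/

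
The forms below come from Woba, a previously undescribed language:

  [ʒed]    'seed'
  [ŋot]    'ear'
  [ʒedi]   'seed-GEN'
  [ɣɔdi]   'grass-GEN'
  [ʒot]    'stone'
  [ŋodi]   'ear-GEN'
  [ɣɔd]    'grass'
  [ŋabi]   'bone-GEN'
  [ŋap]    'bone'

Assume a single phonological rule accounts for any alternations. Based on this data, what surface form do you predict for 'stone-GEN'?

[ʒodi]

The root 'ear' surfaces as [ŋot] and [ŋodi], with a stem-final [t] ~ [d] alternation.
Compare 'seed', with invariant [d] in [ʒed] and [ʒedi]: an analysis with underlying /d/ and a rule producing [t] in isolation would wrongly predict alternation here too.
The underlying segment must be /t/; voiceless stops become voiced between vowels, yielding [d] there.
The one attested form of 'stone', [ʒot], shows underlying /ʒot/. Applying the same rule between vowels gives [ʒodi].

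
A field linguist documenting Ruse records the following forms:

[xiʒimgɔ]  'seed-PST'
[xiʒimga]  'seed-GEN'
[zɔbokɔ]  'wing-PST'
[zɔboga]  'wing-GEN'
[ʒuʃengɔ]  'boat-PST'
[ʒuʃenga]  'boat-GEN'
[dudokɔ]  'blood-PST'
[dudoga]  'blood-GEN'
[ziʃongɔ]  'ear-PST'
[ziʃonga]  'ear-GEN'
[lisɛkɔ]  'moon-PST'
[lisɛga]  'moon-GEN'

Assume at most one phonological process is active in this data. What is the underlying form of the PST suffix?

/-kɔ/

The PST suffix surfaces as [-gɔ] and [-kɔ], depending on the final segment of the stem.
By contrast the GEN suffix keeps its initial [g] throughout — that segment must be underlying.
So the underlying form is /-kɔ/, and voiceless stops become voiced after a nasal.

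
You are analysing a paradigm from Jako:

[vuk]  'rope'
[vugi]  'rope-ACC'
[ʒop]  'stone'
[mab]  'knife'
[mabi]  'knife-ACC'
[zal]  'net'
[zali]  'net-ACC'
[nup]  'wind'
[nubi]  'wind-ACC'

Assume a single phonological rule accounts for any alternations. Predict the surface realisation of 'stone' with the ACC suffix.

'wind' shows [p] ~ [b] at the end of the stem ([nup] vs [nubi]).
But 'knife' keeps [b] in both environments ([mab], [mabi]), so there is no rule changing /b/ to [p] in isolation.
The underlying segment must be /p/; voiceless stops become voiced between vowels, yielding [b] there.
From [ʒop] the stem 'stone' is /ʒop/; between vowels this yields [ʒobi].

[ʒobi]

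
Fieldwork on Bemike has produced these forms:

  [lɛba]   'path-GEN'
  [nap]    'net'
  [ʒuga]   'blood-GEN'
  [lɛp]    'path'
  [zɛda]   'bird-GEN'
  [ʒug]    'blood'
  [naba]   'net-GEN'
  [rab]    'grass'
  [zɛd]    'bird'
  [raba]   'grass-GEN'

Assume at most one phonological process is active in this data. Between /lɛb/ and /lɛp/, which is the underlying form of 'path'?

/lɛp/

In [lɛba] and [lɛp] the final segment of 'path' alternates: [b] ~ [p].
But 'grass' keeps [b] in both environments ([raba], [rab]), so there is no rule changing /b/ to [p] in isolation.
The alternation reflects intervocalic voicing: voiceless stops become voiced between vowels. /p/ is underlying.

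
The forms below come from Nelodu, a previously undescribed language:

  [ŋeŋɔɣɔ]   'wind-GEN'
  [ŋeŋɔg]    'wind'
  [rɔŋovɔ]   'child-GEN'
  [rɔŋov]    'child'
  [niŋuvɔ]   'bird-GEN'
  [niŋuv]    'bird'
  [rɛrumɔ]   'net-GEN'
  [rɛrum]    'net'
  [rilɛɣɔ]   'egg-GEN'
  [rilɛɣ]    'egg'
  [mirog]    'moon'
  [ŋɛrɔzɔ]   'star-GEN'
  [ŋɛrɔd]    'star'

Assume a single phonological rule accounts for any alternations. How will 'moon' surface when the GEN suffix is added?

[miroɣɔ]

The root 'wind' surfaces as [ŋeŋɔɣɔ] and [ŋeŋɔg], with a stem-final [ɣ] ~ [g] alternation.
Compare 'egg', with invariant [ɣ] in [rilɛɣɔ] and [rilɛɣ]: an analysis with underlying /ɣ/ and a rule producing [g] in isolation would wrongly predict alternation here too.
So /g/ is underlying, and a rule of intervocalic spirantization — voiced stops become fricatives between vowels — gives [ɣ].
From [mirog] the stem 'moon' is /mirog/; between vowels this yields [miroɣɔ].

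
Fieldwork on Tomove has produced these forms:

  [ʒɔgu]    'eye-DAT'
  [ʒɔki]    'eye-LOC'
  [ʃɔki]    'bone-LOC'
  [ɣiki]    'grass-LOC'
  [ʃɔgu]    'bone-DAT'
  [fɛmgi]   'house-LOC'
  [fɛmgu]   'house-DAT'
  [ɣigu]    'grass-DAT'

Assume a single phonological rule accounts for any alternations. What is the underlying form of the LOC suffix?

The LOC morpheme has two allomorphs, [-gi] and [-ki].
The DAT suffix, which begins with [g], is invariant after every stem; so [g] is not altered by any rule here.
So the underlying form is /-ki/, and voiceless stops become voiced after a nasal.

/-ki/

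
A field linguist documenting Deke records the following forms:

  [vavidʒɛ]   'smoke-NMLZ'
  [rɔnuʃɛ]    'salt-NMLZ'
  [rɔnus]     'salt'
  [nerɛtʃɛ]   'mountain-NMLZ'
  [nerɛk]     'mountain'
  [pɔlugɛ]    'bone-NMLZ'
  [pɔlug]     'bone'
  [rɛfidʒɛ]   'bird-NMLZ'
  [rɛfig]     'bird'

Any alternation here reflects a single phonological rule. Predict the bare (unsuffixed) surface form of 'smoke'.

[vavig]

In [rɛfidʒɛ] and [rɛfig] the final segment of 'bird' alternates: [dʒ] ~ [g].
The stem 'bone' ([pɔlugɛ], [pɔlug]) shows [g] unchanged in both environments, so [g] cannot be basic with [dʒ] derived before the NMLZ suffix.
Therefore /dʒ/ is basic and [g] is derived by depalatalization (palato-alveolar /tʃ/, /dʒ/ and /ʃ/ become [k], [g] and [s] when no front vowel follows).
The one attested form of 'smoke', [vavidʒɛ], shows underlying /vavidʒ/. Applying the same rule when no front vowel follows gives [vavig].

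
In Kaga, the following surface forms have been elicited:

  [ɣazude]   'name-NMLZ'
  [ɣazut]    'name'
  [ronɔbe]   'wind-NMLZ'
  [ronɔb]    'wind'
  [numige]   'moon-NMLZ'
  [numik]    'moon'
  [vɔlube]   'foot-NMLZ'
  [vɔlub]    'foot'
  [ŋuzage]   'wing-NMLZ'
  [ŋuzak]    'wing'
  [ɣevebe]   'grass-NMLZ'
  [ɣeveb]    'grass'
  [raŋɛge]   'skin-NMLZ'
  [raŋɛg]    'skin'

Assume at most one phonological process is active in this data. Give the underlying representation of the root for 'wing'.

/ŋuzak/

'wing' shows [g] ~ [k] at the end of the stem ([ŋuzage] vs [ŋuzak]).
Compare 'skin', with invariant [g] in [raŋɛge] and [raŋɛg]: an analysis with underlying /g/ and a rule producing [k] in isolation would wrongly predict alternation here too.
So /k/ is underlying, and a rule of intervocalic voicing — voiceless stops become voiced between vowels — gives [g].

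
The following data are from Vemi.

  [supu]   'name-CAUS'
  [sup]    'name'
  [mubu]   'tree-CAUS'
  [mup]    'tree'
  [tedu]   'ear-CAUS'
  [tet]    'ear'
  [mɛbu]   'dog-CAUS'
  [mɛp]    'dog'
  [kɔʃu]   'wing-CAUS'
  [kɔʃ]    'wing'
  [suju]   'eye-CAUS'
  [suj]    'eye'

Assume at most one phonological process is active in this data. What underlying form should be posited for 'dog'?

/mɛb/

In [mɛbu] and [mɛp] the final segment of 'dog' alternates: [b] ~ [p].
The stem 'name' ([supu], [sup]) shows [p] unchanged in both environments, so [p] cannot be basic with [b] derived before the CAUS suffix.
The alternation reflects word-final obstruent devoicing: voiced obstruents become voiceless word-finally. /b/ is underlying.
So 'dog' = /mɛb/.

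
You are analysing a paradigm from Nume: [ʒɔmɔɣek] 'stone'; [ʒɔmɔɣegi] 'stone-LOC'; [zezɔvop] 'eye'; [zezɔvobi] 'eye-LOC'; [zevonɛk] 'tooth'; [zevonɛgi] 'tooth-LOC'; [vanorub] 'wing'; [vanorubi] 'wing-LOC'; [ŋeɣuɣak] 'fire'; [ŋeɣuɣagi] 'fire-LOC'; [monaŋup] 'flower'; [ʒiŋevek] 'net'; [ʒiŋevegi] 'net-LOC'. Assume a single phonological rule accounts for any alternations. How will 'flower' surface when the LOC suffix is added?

[monaŋubi]

'eye' shows [p] ~ [b] at the end of the stem ([zezɔvop] vs [zezɔvobi]).
If /b/ were underlying and a rule turned it into [p] in isolation, 'wing' would also alternate; but it has [b] in both [vanorub] and [vanorubi].
The underlying segment must be /p/; voiceless stops become voiced between vowels, yielding [b] there.
From [monaŋup] the stem 'flower' is /monaŋup/; between vowels this yields [monaŋubi].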